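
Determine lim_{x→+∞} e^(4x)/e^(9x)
This is an ∞/∞ indeterminate form as x → +∞.
Rewrite e^(4x)/e^(9x) = e^((4−9)x) = e^(-5x); the exponent coefficient is -5 < 0 so e^(-5x) → 0.
Limit = 0.

Final answer: 0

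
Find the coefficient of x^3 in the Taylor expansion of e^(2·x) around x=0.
Expand to order 3: e^(2·x) = 4·x^3/3 + 2·x^2 + 2·x + 1 + O(x^4).
The coefficient of x^3 is 4/3.

Final answer: 4/3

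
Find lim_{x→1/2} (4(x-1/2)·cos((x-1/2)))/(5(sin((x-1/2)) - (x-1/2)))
Both numerator and denominator → 0 as x → 1/2; this is a 0/0 indeterminate form.
Expand each to leading order near x = 1/2: numerator ~ 4·(x - 1/2), denominator ~ -5·(x - 1/2)^3/6.
The limit of the ratio is -∞.

Final answer: -∞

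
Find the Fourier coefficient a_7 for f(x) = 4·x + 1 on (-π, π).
a_7 = (1/π) ∫_{-π}^{π} f(x)·cos(7x) dx.
Evaluate the integral (use parity and integration by parts as needed): a_7 = 0.

Final answer: 0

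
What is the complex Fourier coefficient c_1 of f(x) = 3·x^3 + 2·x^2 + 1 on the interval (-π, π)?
Compute the real Fourier coefficients first: a_1 = -8, b_1 = -36 + 6·π^2.
Then c_1 = (a_1 − i·b_1)/2 = -4 - 3·i·π^2 + 18·i.

Final answer: -4 - 3·i·π^2 + 18·i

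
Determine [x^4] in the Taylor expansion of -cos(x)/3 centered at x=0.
Expand to order 4: -cos(x)/3 = -x^4/72 + x^2/6 - 1/3 + O(x^5).
The coefficient of x^4 is -1/72.

Final answer: -1/72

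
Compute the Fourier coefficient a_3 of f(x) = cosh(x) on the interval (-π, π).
a_3 = (1/π) ∫_{-π}^{π} f(x)·cos(3x) dx.
Evaluate the integral (use parity and integration by parts as needed): a_3 = -sinh(π)/(5·π).

Final answer: -sinh(π)/(5·π)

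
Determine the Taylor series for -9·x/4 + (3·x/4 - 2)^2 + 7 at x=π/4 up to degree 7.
-21·π/16 + 9·π^2/256 + 11 + (-21/4 + 9·π/32)·(x - π/4) + 9·(x - π/4)^2/16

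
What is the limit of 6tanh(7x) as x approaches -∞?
Evaluate the dominant behaviour as x → -∞; each term tends to a finite value or vanishes.
Limit = -6.

Final answer: -6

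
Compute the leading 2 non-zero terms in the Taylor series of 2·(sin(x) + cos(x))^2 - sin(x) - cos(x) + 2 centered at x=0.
3·x + 3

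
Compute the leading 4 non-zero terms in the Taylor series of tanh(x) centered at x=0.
-17·x^7/315 + 2·x^5/15 - x^3/3 + x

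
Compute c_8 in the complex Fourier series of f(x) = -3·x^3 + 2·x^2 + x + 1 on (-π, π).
Compute the real Fourier coefficients first: a_8 = 1/8, b_8 = -41/128 + 3·π^2/4.
Then c_8 = (a_8 − i·b_8)/2 = 1/16 - 3·i·π^2/8 + 41·i/256.

Final answer: 1/16 - 3·i·π^2/8 + 41·i/256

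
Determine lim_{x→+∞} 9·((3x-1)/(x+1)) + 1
Evaluate the dominant behaviour as x → +∞; each term tends to a finite value or vanishes.
Limit = 28.

Final answer: 28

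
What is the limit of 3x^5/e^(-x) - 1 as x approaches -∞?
The quotient is an ∞/∞ indeterminate form as x → -∞.
Compare growth rates of the dominant terms (exponentials ≫ polynomials ≫ logarithms), or apply L'Hôpital's rule; the quotient → 0.
Adding the constant: 0 - 1 = -1. Limit = -1.

Final answer: -1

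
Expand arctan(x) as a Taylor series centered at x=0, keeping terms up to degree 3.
-x^3/3 + x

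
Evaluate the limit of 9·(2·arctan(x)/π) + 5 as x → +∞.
Evaluate the dominant behaviour as x → +∞; each term tends to a finite value or vanishes.
Limit = 14.

Final answer: 14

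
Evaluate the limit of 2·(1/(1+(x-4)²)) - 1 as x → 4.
Direct substitution at x = 4 gives 1.

Final answer: 1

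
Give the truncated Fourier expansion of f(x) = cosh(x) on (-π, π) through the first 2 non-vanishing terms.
-cos(x)·sinh(π)/π + sinh(π)/π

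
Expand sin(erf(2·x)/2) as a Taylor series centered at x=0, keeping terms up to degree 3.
x^3·(-8/(3·√(π)) - 4/(3·π^(3/2))) + 2·x/√(π)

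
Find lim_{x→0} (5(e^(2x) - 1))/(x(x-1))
Both numerator and denominator → 0 as x → 0; this is a 0/0 indeterminate form.
Expand each to leading order near x = 0: numerator ~ 10·x, denominator ~ -x.
The limit of the ratio is -10.

Final answer: -10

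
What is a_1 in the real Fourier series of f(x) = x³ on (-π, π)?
a_1 = (1/π) ∫_{-π}^{π} f(x)·cos(1x) dx.
Evaluate the integral (use parity and integration by parts as needed): a_1 = 0.

Final answer: 0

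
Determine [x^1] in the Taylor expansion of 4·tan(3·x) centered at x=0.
Expand to order 1: 4·tan(3·x) = 12·x + O(x^2).
The coefficient of x^1 is 12.

Final answer: 12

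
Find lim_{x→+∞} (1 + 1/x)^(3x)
As x → +∞: write (1 + 1/x)^(3x) = ((1 + 1/x)^x)^3 → (e^1)^3 = e^3.
Limit = e^(3).

Final answer: e^(3)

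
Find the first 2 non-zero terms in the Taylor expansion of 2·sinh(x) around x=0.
x^3/3 + 2·x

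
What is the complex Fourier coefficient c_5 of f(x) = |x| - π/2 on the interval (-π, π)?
Compute the real Fourier coefficients first: a_5 = -4/(25·π), b_5 = 0.
Then c_5 = (a_5 − i·b_5)/2 = -2/(25·π).

Final answer: -2/(25·π)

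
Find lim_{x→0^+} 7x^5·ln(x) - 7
The product is a 0·∞ indeterminate form at x → 0⁺.
Rewrite the product as 7·ln(x) / x^(-5) and apply L'Hôpital, or use the standard hierarchy x^(-5) ≫ |ln x| as x → 0⁺.
The indeterminate product → 0, so the limit = -7.

Final answer: -7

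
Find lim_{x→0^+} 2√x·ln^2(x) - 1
The product is a 0·∞ indeterminate form at x → 0⁺.
Rewrite the product as 2·ln^2(x) / x^(-1/2) and apply L'Hôpital, or use the standard hierarchy x^(-1/2) ≫ |ln x|^2 as x → 0⁺.
The indeterminate product → 0, so the limit = -1.

Final answer: -1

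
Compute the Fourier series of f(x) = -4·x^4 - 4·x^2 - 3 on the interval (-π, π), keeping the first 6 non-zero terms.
(-176 + 32·π^2)·cos(x) + (8 - 8·π^2)·cos(2·x) + (-16/27 + 32·π^2/9)·cos(3·x) + (-2·π^2 - 1/4)·cos(4·x) + (208/625 + 32·π^2/25)·cos(5·x) - 4·π^4/5 - 4·π^2/3 - 3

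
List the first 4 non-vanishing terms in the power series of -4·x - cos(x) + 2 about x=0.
-x^4/24 + x^2/2 - 4·x + 1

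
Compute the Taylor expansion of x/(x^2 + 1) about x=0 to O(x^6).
x^5 - x^3 + x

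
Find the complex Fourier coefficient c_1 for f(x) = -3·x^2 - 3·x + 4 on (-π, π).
Compute the real Fourier coefficients first: a_1 = 12, b_1 = -6.
Then c_1 = (a_1 − i·b_1)/2 = 6 + 3·i.

Final answer: 6 + 3·i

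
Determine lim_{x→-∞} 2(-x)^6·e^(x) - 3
The product is a 0·∞ indeterminate form at x → -∞.
Rewrite the product as 2(-x)^6 / e^(-x) (an ∞/∞ form) and apply L'Hôpital, or use the standard hierarchy e^(|x|) ≫ |(-x)^6| as x → -∞.
The indeterminate product → 0, so the limit = -3.

Final answer: -3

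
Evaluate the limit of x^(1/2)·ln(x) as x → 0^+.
This is a 0·∞ indeterminate form at x → 0⁺.
Rewrite the product as ln(x) / x^(-1/2) and apply L'Hôpital, or use the standard hierarchy x^(-1/2) ≫ |ln x| as x → 0⁺.
The indeterminate product → 0, so the limit = 0.

Final answer: 0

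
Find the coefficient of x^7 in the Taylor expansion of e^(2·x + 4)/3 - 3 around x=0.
Expand to order 7: e^(2·x + 4)/3 - 3 = 8·x^7·e^(4)/945 + 4·x^6·e^(4)/135 + 4·x^5·e^(4)/45 + 2·x^4·e^(4)/9 + 4·x^3·e^(4)/9 + 2·x^2·e^(4)/3 + 2·x·e^(4)/3 - 3 + e^(4)/3 + O(x^8).
The coefficient of x^7 is 8·e^(4)/945.

Final answer: 8·e^(4)/945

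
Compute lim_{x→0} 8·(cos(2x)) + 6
Direct substitution at x = 0 gives 14.

Final answer: 14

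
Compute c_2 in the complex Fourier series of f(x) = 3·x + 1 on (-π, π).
Compute the real Fourier coefficients first: a_2 = 0, b_2 = -3.
Then c_2 = (a_2 − i·b_2)/2 = 3·i/2.

Final answer: 3·i/2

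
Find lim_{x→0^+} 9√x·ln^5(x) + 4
The product is a 0·∞ indeterminate form at x → 0⁺.
Rewrite the product as 9·ln^5(x) / x^(-1/2) and apply L'Hôpital, or use the standard hierarchy x^(-1/2) ≫ |ln x|^5 as x → 0⁺.
The indeterminate product → 0, so the limit = 4.

Final answer: 4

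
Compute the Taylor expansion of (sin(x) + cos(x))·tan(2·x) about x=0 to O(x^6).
181·x^5/60 + 7·x^4/3 + 5·x^3/3 + 2·x^2 + 2·x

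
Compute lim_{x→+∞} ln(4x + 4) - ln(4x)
This is an ∞ − ∞ indeterminate form.
Combine the logarithms: ln(4x+4) − ln(4x) = ln((4x+4)/(4x)) = ln(1 + 4/(4x)) → ln(1) = 0.
Limit = 0.

Final answer: 0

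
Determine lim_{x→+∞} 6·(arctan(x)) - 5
Evaluate the dominant behaviour as x → +∞; each term tends to a finite value or vanishes.
Limit = -5 + 3·π.

Final answer: -5 + 3·π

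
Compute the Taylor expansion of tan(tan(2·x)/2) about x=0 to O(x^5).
5·x^3/3 + x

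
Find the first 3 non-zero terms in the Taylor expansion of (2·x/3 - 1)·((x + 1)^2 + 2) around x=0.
2·x^3/3 + x^2/3 - 3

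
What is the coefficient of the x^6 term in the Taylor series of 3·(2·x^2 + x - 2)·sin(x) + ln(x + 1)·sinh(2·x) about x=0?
Expand to order 6: 3·(2·x^2 + x - 2)·sin(x) + ln(x + 1)·sinh(2·x) = 409·x^6/360 - 133·x^5/60 + 3·x^4/2 + 6·x^3 + 5·x^2 - 6·x + O(x^7).
The coefficient of x^6 is 409/360.

Final answer: 409/360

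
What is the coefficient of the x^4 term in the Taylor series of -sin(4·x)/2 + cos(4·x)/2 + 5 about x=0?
Expand to order 4: -sin(4·x)/2 + cos(4·x)/2 + 5 = 16·x^4/3 + 16·x^3/3 - 4·x^2 - 2·x + 11/2 + O(x^5).
The coefficient of x^4 is 16/3.

Final answer: 16/3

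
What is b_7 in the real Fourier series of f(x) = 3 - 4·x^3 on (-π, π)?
b_7 = (1/π) ∫_{-π}^{π} f(x)·sin(7x) dx.
Evaluate the integral (use parity and integration by parts as needed): b_7 = 48/343 - 8·π^2/7.

Final answer: 48/343 - 8·π^2/7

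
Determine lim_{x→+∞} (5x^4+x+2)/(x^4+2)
This is an ∞/∞ indeterminate form as x → +∞.
Divide numerator and denominator by x^4 and let the lower-order terms vanish; the leading terms give 5/1 = 5.
Limit = 5.

Final answer: 5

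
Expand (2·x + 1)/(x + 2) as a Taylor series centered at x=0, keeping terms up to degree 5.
3·x^5/64 - 3·x^4/32 + 3·x^3/16 - 3·x^2/8 + 3·x/4 + 1/2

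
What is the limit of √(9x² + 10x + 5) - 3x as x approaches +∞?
As x → +∞: multiply by the conjugate to get (10x+5)/(√(9x²+10x+5)+3x); the denominator ~ 6x, so the limit is 10/6 = 5/3.
Limit = 5/3.

Final answer: 5/3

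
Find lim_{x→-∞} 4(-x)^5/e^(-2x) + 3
The quotient is an ∞/∞ indeterminate form as x → -∞.
Compare growth rates of the dominant terms (exponentials ≫ polynomials ≫ logarithms), or apply L'Hôpital's rule; the quotient → 0.
Adding the constant: 0 + 3 = 3. Limit = 3.

Final answer: 3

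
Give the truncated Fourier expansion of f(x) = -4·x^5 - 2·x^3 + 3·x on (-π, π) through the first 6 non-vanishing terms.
(-930 - 8·π^4 + 156·π^2)·sin(x) + (-18·π^2 + 24 + 4·π^4)·sin(2·x) + (-8·π^4/3 - 86/81 + 124·π^2/27)·sin(3·x) + (-3·π^2/2 - 15/16 + 2·π^4)·sin(4·x) + (-8·π^4/5 + 678/625 + 12·π^2/25)·sin(5·x) + (-80/81 - 2·π^2/27 + 4·π^4/3)·sin(6·x)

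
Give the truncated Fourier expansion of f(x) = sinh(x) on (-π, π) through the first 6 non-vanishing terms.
sin(x)·sinh(π)/π - 4·sin(2·x)·sinh(π)/(5·π) + 3·sin(3·x)·sinh(π)/(5·π) - 8·sin(4·x)·sinh(π)/(17·π) + 5·sin(5·x)·sinh(π)/(13·π) - 12·sin(6·x)·sinh(π)/(37·π)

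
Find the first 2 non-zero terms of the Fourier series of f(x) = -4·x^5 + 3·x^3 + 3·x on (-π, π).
(-990 - 8·π^4 + 166·π^2)·sin(x) + (-23·π^2 + 63/2 + 4·π^4)·sin(2·x)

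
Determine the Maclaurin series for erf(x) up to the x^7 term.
-x^7/(21·√(π)) + x^5/(5·√(π)) - 2·x^3/(3·√(π)) + 2·x/√(π)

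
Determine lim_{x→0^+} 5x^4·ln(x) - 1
The product is a 0·∞ indeterminate form at x → 0⁺.
Rewrite the product as 5·ln(x) / x^(-4) and apply L'Hôpital, or use the standard hierarchy x^(-4) ≫ |ln x| as x → 0⁺.
The indeterminate product → 0, so the limit = -1.

Final answer: -1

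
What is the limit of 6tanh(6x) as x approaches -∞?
Evaluate the dominant behaviour as x → -∞; each term tends to a finite value or vanishes.
Limit = -6.

Final answer: -6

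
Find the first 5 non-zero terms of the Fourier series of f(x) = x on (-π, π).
2·sin(x) - sin(2·x) + 2·sin(3·x)/3 - sin(4·x)/2 + 2·sin(5·x)/5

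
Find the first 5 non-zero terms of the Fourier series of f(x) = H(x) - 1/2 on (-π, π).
2·sin(x)/π + 2·sin(3·x)/(3·π) + 2·sin(5·x)/(5·π) + 2·sin(7·x)/(7·π) + 2·sin(9·x)/(9·π)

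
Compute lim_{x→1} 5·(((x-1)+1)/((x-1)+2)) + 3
Direct substitution at x = 1 gives 11/2.

Final answer: 11/2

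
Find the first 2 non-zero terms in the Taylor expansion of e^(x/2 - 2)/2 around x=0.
x·e^(-2)/4 + e^(-2)/2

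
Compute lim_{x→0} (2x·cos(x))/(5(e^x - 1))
Both numerator and denominator → 0 as x → 0; this is a 0/0 indeterminate form.
Expand each to leading order near x = 0: numerator ~ 2·x, denominator ~ 5·x.
The limit of the ratio is 2/5.

Final answer: 2/5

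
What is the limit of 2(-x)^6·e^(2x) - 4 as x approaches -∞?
The product is a 0·∞ indeterminate form at x → -∞.
Rewrite the product as 2(-x)^6 / e^(-2x) (an ∞/∞ form) and apply L'Hôpital, or use the standard hierarchy e^(2|x|) ≫ |(-x)^6| as x → -∞.
The indeterminate product → 0, so the limit = -4.

Final answer: -4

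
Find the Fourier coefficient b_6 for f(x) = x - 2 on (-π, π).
b_6 = (1/π) ∫_{-π}^{π} f(x)·sin(6x) dx.
Evaluate the integral (use parity and integration by parts as needed): b_6 = -1/3.

Final answer: -1/3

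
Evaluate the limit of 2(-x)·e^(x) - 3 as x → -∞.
The product is a 0·∞ indeterminate form at x → -∞.
Rewrite the product as 2(-x) / e^(-x) (an ∞/∞ form) and apply L'Hôpital, or use the standard hierarchy e^(|x|) ≫ |(-x)| as x → -∞.
The indeterminate product → 0, so the limit = -3.

Final answer: -3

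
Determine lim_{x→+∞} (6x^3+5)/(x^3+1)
This is an ∞/∞ indeterminate form as x → +∞.
Divide numerator and denominator by x^3 and let the lower-order terms vanish; the leading terms give 6/1 = 6.
Limit = 6.

Final answer: 6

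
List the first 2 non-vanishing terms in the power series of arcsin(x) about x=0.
x^3/6 + x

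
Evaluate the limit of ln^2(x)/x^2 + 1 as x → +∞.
The quotient is an ∞/∞ indeterminate form as x → +∞.
The polynomial denominator x^2 dominates the logarithmic numerator (any positive power of x ≫ ln^2(x) as x → ∞), so the quotient → 0.
Adding the constant: 0 + 1 = 1. Limit = 1.

Final answer: 1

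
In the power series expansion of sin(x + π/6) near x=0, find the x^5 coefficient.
Expand to order 5: sin(x + π/6) = √(3)·x^5/240 + x^4/48 - √(3)·x^3/12 - x^2/4 + √(3)·x/2 + 1/2 + O(x^6).
The coefficient of x^5 is √(3)/240.

Final answer: √(3)/240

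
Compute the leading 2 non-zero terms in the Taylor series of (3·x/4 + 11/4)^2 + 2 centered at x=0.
33·x/8 + 153/16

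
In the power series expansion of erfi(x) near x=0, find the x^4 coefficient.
Expand to order 4: erfi(x) = 2·x^3/(3·√(π)) + 2·x/√(π) + O(x^5).
The coefficient of x^4 is 0.

Final answer: 0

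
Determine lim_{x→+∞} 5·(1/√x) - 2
Evaluate the dominant behaviour as x → +∞; each term tends to a finite value or vanishes.
Limit = -2.

Final answer: -2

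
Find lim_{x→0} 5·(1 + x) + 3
Direct substitution at x = 0 gives 8.

Final answer: 8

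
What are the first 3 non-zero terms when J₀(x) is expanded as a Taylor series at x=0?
x^4/64 - x^2/4 + 1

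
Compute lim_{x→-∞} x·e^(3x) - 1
The product is a 0·∞ indeterminate form at x → -∞.
Rewrite the product as x / e^(-3x) (an ∞/∞ form) and apply L'Hôpital, or use the standard hierarchy e^(3|x|) ≫ |x| as x → -∞.
The indeterminate product → 0, so the limit = -1.

Final answer: -1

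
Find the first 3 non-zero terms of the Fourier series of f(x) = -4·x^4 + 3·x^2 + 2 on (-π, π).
(-204 + 32·π^2)·cos(x) + (15 - 8·π^2)·cos(2·x) - 4·π^4/5 + 2 + π^2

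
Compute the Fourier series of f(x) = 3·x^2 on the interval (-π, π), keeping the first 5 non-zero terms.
-12·cos(x) + 3·cos(2·x) - 4·cos(3·x)/3 + 3·cos(4·x)/4 + π^2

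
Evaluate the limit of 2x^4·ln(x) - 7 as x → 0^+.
The product is a 0·∞ indeterminate form at x → 0⁺.
Rewrite the product as 2·ln(x) / x^(-4) and apply L'Hôpital, or use the standard hierarchy x^(-4) ≫ |ln x| as x → 0⁺.
The indeterminate product → 0, so the limit = -7.

Final answer: -7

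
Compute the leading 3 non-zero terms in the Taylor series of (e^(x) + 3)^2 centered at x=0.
5·x^2 + 8·x + 16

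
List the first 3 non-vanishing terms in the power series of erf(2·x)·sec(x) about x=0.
137·x^5/(30·√(π)) - 10·x^3/(3·√(π)) + 4·x/√(π)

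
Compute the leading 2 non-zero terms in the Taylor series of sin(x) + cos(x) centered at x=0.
x + 1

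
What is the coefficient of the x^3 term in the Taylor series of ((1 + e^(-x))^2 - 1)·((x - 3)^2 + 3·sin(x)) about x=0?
Expand to order 3: ((1 + e^(-x))^2 - 1)·((x - 3)^2 + 3·sin(x)) = -59·x^3/2 + 42·x^2 - 45·x + 27 + O(x^4).
The coefficient of x^3 is -59/2.

Final answer: -59/2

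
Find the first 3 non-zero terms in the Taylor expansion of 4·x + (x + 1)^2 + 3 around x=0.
x^2 + 6·x + 4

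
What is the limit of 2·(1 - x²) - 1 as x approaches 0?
Direct substitution at x = 0 gives 1.

Final answer: 1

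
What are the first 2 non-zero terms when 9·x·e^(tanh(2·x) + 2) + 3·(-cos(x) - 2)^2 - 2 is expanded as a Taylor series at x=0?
9·x·e^(2) + 25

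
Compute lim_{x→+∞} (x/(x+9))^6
As x → +∞: x/(x+9) = 1/(1 + 9/x) → 1, and the 6th power of a limit-1 base also → 1.
Limit = 1.

Final answer: 1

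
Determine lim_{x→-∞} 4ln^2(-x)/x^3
This is an ∞/∞ indeterminate form as x → -∞.
Compare growth rates of the dominant terms (exponentials ≫ polynomials ≫ logarithms), or apply L'Hôpital's rule; the quotient → 0.
Limit = 0.

Final answer: 0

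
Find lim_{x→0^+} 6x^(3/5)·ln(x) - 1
The product is a 0·∞ indeterminate form at x → 0⁺.
Rewrite the product as 6·ln(x) / x^(-3/5) and apply L'Hôpital, or use the standard hierarchy x^(-3/5) ≫ |ln x| as x → 0⁺.
The indeterminate product → 0, so the limit = -1.

Final answer: -1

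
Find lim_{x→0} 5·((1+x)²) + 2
Direct substitution at x = 0 gives 7.

Final answer: 7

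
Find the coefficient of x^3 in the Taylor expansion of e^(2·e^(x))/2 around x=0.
Expand to order 3: e^(2·e^(x))/2 = 11·x^3·e^(2)/6 + 3·x^2·e^(2)/2 + x·e^(2) + e^(2)/2 + O(x^4).
The coefficient of x^3 is 11·e^(2)/6.

Final answer: 11·e^(2)/6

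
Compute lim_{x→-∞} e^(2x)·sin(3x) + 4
Evaluate the dominant behaviour as x → -∞; each term tends to a finite value or vanishes.
Limit = 4.

Final answer: 4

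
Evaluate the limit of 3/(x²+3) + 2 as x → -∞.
Evaluate the dominant behaviour as x → -∞; each term tends to a finite value or vanishes.
Limit = 2.

Final answer: 2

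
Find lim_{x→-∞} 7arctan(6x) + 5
Evaluate the dominant behaviour as x → -∞; each term tends to a finite value or vanishes.
Limit = 5 - 7·π/2.

Final answer: 5 - 7·π/2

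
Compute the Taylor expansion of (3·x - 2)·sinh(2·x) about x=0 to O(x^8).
-16·x^7/315 + 4·x^6/5 - 8·x^5/15 + 4·x^4 - 8·x^3/3 + 6·x^2 - 4·x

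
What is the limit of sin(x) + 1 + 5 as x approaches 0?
Direct substitution at x = 0 gives 6.

Final answer: 6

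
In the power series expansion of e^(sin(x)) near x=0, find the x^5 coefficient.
Expand to order 5: e^(sin(x)) = -x^5/15 - x^4/8 + x^2/2 + x + 1 + O(x^6).
The coefficient of x^5 is -1/15.

Final answer: -1/15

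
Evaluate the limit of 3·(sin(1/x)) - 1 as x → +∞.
Evaluate the dominant behaviour as x → +∞; each term tends to a finite value or vanishes.
Limit = -1.

Final answer: -1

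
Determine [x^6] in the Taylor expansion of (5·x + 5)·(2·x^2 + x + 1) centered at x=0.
Expand to order 6: (5·x + 5)·(2·x^2 + x + 1) = 10·x^3 + 15·x^2 + 10·x + 5 + O(x^7).
The coefficient of x^6 is 0.

Final answer: 0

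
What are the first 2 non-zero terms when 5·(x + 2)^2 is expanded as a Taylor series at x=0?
20·x + 20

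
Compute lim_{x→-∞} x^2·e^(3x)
This is a 0·∞ indeterminate form at x → -∞.
Rewrite the product as x^2 / e^(-3x) (an ∞/∞ form) and apply L'Hôpital, or use the standard hierarchy e^(3|x|) ≫ |x^2| as x → -∞.
The indeterminate product → 0, so the limit = 0.

Final answer: 0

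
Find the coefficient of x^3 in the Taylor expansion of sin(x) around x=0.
Expand to order 3: sin(x) = -x^3/6 + x + O(x^4).
The coefficient of x^3 is -1/6.

Final answer: -1/6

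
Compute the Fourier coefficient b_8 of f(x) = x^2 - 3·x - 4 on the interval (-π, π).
b_8 = (1/π) ∫_{-π}^{π} f(x)·sin(8x) dx.
Evaluate the integral (use parity and integration by parts as needed): b_8 = 3/4.

Final answer: 3/4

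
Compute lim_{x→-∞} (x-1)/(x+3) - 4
Evaluate the dominant behaviour as x → -∞; each term tends to a finite value or vanishes.
Limit = -3.

Final answer: -3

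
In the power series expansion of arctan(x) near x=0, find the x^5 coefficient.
Expand to order 5: arctan(x) = x^5/5 - x^3/3 + x + O(x^6).
The coefficient of x^5 is 1/5.

Final answer: 1/5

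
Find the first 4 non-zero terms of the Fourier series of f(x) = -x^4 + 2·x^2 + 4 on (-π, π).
(-56 + 8·π^2)·cos(x) + (5 - 2·π^2)·cos(2·x) + (-40/27 + 8·π^2/9)·cos(3·x) - π^4/5 + 4 + 2·π^2/3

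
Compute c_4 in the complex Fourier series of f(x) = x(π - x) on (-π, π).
Compute the real Fourier coefficients first: a_4 = -1/4, b_4 = -π/2.
Then c_4 = (a_4 − i·b_4)/2 = -1/8 + i·π/4.

Final answer: -1/8 + i·π/4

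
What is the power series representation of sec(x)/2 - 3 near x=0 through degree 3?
x^2/4 - 5/2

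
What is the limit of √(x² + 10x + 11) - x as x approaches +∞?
As x → +∞: multiply by the conjugate to get (10x+11)/(√(x²+10x+11)+x); the denominator ~ 2x, so the limit is 10/2 = 5.
Limit = 5.

Final answer: 5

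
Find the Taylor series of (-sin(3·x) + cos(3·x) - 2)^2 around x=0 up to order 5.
-567·x^5/10 - 27·x^4/2 + 18·x^3 + 18·x^2 + 6·x + 1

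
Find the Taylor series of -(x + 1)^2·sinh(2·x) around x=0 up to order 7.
-92·x^7/315 - 8·x^6/15 - 8·x^5/5 - 8·x^4/3 - 10·x^3/3 - 4·x^2 - 2·x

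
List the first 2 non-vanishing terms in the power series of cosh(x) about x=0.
x^2/2 + 1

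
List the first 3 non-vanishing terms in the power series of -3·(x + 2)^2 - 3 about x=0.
-3·x^2 - 12·x - 15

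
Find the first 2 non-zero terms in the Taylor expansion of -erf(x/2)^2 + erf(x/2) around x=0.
-x^2/π + x/√(π)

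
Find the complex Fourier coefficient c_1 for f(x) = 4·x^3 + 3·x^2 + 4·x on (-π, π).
Compute the real Fourier coefficients first: a_1 = -12, b_1 = -40 + 8·π^2.
Then c_1 = (a_1 − i·b_1)/2 = -6 - 4·i·π^2 + 20·i.

Final answer: -6 - 4·i·π^2 + 20·i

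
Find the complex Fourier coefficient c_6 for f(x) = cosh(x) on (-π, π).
Compute the real Fourier coefficients first: a_6 = 2·sinh(π)/(37·π), b_6 = 0.
Then c_6 = (a_6 − i·b_6)/2 = sinh(π)/(37·π).

Final answer: sinh(π)/(37·π)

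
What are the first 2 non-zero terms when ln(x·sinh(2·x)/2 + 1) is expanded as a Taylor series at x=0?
x^4/6 + x^2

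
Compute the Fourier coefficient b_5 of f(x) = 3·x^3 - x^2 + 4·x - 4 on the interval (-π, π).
b_5 = (1/π) ∫_{-π}^{π} f(x)·sin(5x) dx.
Evaluate the integral (use parity and integration by parts as needed): b_5 = 164/125 + 6·π^2/5.

Final answer: 164/125 + 6·π^2/5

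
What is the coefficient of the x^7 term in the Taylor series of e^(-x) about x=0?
Expand to order 7: e^(-x) = -x^7/5040 + x^6/720 - x^5/120 + x^4/24 - x^3/6 + x^2/2 - x + 1 + O(x^8).
The coefficient of x^7 is -1/5040.

Final answer: -1/5040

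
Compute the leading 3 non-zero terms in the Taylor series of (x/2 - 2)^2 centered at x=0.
x^2/4 - 2·x + 4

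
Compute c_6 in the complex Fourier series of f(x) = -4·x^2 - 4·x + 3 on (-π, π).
Compute the real Fourier coefficients first: a_6 = -4/9, b_6 = 4/3.
Then c_6 = (a_6 − i·b_6)/2 = -2/9 - 2·i/3.

Final answer: -2/9 - 2·i/3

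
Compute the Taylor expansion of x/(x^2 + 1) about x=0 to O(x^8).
-x^7 + x^5 - x^3 + x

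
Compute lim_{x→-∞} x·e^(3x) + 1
The product is a 0·∞ indeterminate form at x → -∞.
Rewrite the product as x / e^(-3x) (an ∞/∞ form) and apply L'Hôpital, or use the standard hierarchy e^(3|x|) ≫ |x| as x → -∞.
The indeterminate product → 0, so the limit = 1.

Final answer: 1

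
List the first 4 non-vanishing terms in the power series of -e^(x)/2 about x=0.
-x^3/12 - x^2/4 - x/2 - 1/2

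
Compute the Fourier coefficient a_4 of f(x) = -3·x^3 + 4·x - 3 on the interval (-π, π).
a_4 = (1/π) ∫_{-π}^{π} f(x)·cos(4x) dx.
Evaluate the integral (use parity and integration by parts as needed): a_4 = 0.

Final answer: 0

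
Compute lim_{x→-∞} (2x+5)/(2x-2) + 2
Evaluate the dominant behaviour as x → -∞; each term tends to a finite value or vanishes.
Limit = 3.

Final answer: 3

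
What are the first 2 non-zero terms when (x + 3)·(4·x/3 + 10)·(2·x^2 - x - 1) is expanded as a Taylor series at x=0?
-44·x - 30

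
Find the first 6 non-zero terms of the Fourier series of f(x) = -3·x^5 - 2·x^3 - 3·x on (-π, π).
(-702 - 6·π^4 + 116·π^2)·sin(x) + (-13·π^2 + 45/2 + 3·π^4)·sin(2·x) + (-2·π^4 - 110/27 + 28·π^2/9)·sin(3·x) + (-7·π^2/8 + 117/64 + 3·π^4/2)·sin(4·x) + (-6·π^4/5 - 774/625 + 4·π^2/25)·sin(5·x) + (53/54 + π^2/9 + π^4)·sin(6·x)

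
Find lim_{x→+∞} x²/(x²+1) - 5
Evaluate the dominant behaviour as x → +∞; each term tends to a finite value or vanishes.
Limit = -4.

Final answer: -4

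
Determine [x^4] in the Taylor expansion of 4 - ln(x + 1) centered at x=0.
Expand to order 4: 4 - ln(x + 1) = x^4/4 - x^3/3 + x^2/2 - x + 4 + O(x^5).
The coefficient of x^4 is 1/4.

Final answer: 1/4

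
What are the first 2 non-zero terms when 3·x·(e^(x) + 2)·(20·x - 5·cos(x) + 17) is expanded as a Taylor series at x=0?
216·x^2 + 108·x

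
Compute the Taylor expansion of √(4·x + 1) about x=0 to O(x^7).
-84·x^6 + 28·x^5 - 10·x^4 + 4·x^3 - 2·x^2 + 2·x + 1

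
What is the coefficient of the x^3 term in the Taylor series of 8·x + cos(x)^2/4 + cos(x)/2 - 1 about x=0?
Expand to order 3: 8·x + cos(x)^2/4 + cos(x)/2 - 1 = -x^2/2 + 8·x - 1/4 + O(x^4).
The coefficient of x^3 is 0.

Final answer: 0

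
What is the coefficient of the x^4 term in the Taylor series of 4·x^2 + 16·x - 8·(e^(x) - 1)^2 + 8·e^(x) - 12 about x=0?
Expand to order 4: 4·x^2 + 16·x - 8·(e^(x) - 1)^2 + 8·e^(x) - 12 = -13·x^4/3 - 20·x^3/3 + 24·x - 4 + O(x^5).
The coefficient of x^4 is -13/3.

Final answer: -13/3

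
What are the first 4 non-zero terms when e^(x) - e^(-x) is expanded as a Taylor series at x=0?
x^7/2520 + x^5/60 + x^3/3 + 2·x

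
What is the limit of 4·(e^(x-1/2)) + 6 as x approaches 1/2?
Direct substitution at x = 1/2 gives 10.

Final answer: 10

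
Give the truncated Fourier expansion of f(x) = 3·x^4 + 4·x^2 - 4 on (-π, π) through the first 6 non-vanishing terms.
(128 - 24·π^2)·cos(x) + (-5 + 6·π^2)·cos(2·x) - 8·π^2·cos(3·x)/3 + (7/16 + 3·π^2/2)·cos(4·x) + (-24·π^2/25 - 256/625)·cos(5·x) - 4 + 4·π^2/3 + 3·π^4/5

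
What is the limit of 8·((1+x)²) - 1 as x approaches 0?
Direct substitution at x = 0 gives 7.

Final answer: 7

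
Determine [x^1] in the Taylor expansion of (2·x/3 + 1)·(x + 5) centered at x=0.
Expand to order 1: (2·x/3 + 1)·(x + 5) = 13·x/3 + 5 + O(x^2).
The coefficient of x^1 is 13/3.

Final answer: 13/3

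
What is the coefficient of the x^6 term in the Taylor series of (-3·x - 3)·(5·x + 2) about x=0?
Expand to order 6: (-3·x - 3)·(5·x + 2) = -15·x^2 - 21·x - 6 + O(x^7).
The coefficient of x^6 is 0.

Final answer: 0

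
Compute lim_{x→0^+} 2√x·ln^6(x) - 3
The product is a 0·∞ indeterminate form at x → 0⁺.
Rewrite the product as 2·ln^6(x) / x^(-1/2) and apply L'Hôpital, or use the standard hierarchy x^(-1/2) ≫ |ln x|^6 as x → 0⁺.
The indeterminate product → 0, so the limit = -3.

Final answer: -3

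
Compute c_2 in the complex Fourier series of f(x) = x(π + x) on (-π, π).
Compute the real Fourier coefficients first: a_2 = 1, b_2 = -π.
Then c_2 = (a_2 − i·b_2)/2 = 1/2 + i·π/2.

Final answer: 1/2 + i·π/2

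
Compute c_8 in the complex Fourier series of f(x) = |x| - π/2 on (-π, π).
Compute the real Fourier coefficients first: a_8 = 0, b_8 = 0.
Then c_8 = (a_8 − i·b_8)/2 = 0.

Final answer: 0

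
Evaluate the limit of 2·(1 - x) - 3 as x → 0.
Direct substitution at x = 0 gives -1.

Final answer: -1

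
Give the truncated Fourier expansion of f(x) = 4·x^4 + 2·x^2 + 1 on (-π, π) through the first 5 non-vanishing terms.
(184 - 32·π^2)·cos(x) + (-10 + 8·π^2)·cos(2·x) + (40/27 - 32·π^2/9)·cos(3·x) + (-1/4 + 2·π^2)·cos(4·x) + 1 + 2·π^2/3 + 4·π^4/5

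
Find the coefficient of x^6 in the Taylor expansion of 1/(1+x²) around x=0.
Expand to order 6: 1/(1+x²) = -x^6 + x^4 - x^2 + 1 + O(x^7).
The coefficient of x^6 is -1.

Final answer: -1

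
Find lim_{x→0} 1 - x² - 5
Direct substitution at x = 0 gives -4.

Final answer: -4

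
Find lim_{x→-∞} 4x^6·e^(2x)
This is a 0·∞ indeterminate form at x → -∞.
Rewrite the product as 4x^6 / e^(-2x) (an ∞/∞ form) and apply L'Hôpital, or use the standard hierarchy e^(2|x|) ≫ |x^6| as x → -∞.
The indeterminate product → 0, so the limit = 0.

Final answer: 0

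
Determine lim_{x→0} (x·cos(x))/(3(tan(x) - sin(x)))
Both numerator and denominator → 0 as x → 0; this is a 0/0 indeterminate form.
Expand each to leading order near x = 0: numerator ~ x, denominator ~ 3·x^3/2.
The limit of the ratio is ∞.

Final answer: ∞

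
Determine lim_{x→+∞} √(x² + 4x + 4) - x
This is an ∞ − ∞ indeterminate form.
Multiply and divide by the conjugate √(x²+4x + 4) + x; the x² terms cancel, leaving (4x + 4)/(√(x²+4x + 4)+x) → 4/2 = 2.
Limit = 2.

Final answer: 2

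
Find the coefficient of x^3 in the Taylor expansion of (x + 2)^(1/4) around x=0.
Expand to order 3: (x + 2)^(1/4) = 7·2^(1/4)·x^3/1024 - 3·2^(1/4)·x^2/128 + 2^(1/4)·x/8 + 2^(1/4) + O(x^4).
The coefficient of x^3 is 7·2^(1/4)/1024.

Final answer: 7·2^(1/4)/1024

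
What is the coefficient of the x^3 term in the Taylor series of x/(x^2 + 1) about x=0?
Expand to order 3: x/(x^2 + 1) = -x^3 + x + O(x^4).
The coefficient of x^3 is -1.

Final answer: -1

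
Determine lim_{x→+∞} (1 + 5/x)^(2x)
As x → +∞: write (1 + 5/x)^(2x) = ((1 + 5/x)^x)^2 → (e^5)^2 = e^10.
Limit = e^(10).

Final answer: e^(10)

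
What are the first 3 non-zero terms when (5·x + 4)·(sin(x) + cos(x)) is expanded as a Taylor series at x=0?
3·x^2 + 9·x + 4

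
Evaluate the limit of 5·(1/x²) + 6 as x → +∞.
Evaluate the dominant behaviour as x → +∞; each term tends to a finite value or vanishes.
Limit = 6.

Final answer: 6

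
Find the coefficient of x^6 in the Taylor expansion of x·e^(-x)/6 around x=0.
Expand to order 6: x·e^(-x)/6 = -x^6/720 + x^5/144 - x^4/36 + x^3/12 - x^2/6 + x/6 + O(x^7).
The coefficient of x^6 is -1/720.

Final answer: -1/720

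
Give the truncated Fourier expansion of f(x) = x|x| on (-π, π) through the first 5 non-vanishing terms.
(-8 + 2·π^2)·sin(x)/π - π·sin(2·x) + (-8 + 18·π^2)·sin(3·x)/(27·π) - π·sin(4·x)/2 + (-8 + 50·π^2)·sin(5·x)/(125·π)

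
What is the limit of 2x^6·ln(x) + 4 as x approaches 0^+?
The product is a 0·∞ indeterminate form at x → 0⁺.
Rewrite the product as 2·ln(x) / x^(-6) and apply L'Hôpital, or use the standard hierarchy x^(-6) ≫ |ln x| as x → 0⁺.
The indeterminate product → 0, so the limit = 4.

Final answer: 4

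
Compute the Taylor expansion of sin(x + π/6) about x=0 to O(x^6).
√(3)·x^5/240 + x^4/48 - √(3)·x^3/12 - x^2/4 + √(3)·x/2 + 1/2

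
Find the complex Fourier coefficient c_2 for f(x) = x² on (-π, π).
Compute the real Fourier coefficients first: a_2 = 1, b_2 = 0.
Then c_2 = (a_2 − i·b_2)/2 = 1/2.

Final answer: 1/2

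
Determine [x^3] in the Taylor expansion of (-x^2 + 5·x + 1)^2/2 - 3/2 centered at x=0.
Expand to order 3: (-x^2 + 5·x + 1)^2/2 - 3/2 = -5·x^3 + 23·x^2/2 + 5·x - 1 + O(x^4).
The coefficient of x^3 is -5.

Final answer: -5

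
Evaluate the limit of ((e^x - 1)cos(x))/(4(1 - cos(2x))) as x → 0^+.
Both numerator and denominator → 0 as x → 0^+; this is a 0/0 indeterminate form.
Expand each to leading order near x = 0: numerator ~ x, denominator ~ 8·x^2.
The limit of the ratio is ∞.

Final answer: ∞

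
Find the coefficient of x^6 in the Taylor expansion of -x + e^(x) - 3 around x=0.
Expand to order 6: -x + e^(x) - 3 = x^6/720 + x^5/120 + x^4/24 + x^3/6 + x^2/2 - 2 + O(x^7).
The coefficient of x^6 is 1/720.

Final answer: 1/720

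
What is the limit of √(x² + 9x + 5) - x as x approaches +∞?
As x → +∞: multiply by the conjugate to get (9x+5)/(√(x²+9x+5)+x); the denominator ~ 2x, so the limit is 9/2.
Limit = 9/2.

Final answer: 9/2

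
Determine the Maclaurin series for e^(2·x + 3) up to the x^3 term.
4·x^3·e^(3)/3 + 2·x^2·e^(3) + 2·x·e^(3) + e^(3)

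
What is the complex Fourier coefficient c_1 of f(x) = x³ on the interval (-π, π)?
Compute the real Fourier coefficients first: a_1 = 0, b_1 = -12 + 2·π^2.
Then c_1 = (a_1 − i·b_1)/2 = -i·π^2 + 6·i.

Final answer: -i·π^2 + 6·i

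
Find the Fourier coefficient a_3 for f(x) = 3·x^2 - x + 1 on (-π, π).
a_3 = (1/π) ∫_{-π}^{π} f(x)·cos(3x) dx.
Evaluate the integral (use parity and integration by parts as needed): a_3 = -4/3.

Final answer: -4/3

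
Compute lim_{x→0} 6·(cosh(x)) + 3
Direct substitution at x = 0 gives 9.

Final answer: 9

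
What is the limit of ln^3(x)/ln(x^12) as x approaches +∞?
This is an ∞/∞ indeterminate form as x → +∞.
Write ln(x^12) = 12·ln(x), reducing the quotient to ln^2(x)/12 → ∞.
Limit = ∞.

Final answer: ∞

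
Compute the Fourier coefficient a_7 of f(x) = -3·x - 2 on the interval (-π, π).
a_7 = (1/π) ∫_{-π}^{π} f(x)·cos(7x) dx.
Evaluate the integral (use parity and integration by parts as needed): a_7 = 0.

Final answer: 0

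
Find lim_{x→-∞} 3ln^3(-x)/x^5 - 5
The quotient is an ∞/∞ indeterminate form as x → -∞.
Compare growth rates of the dominant terms (exponentials ≫ polynomials ≫ logarithms), or apply L'Hôpital's rule; the quotient → 0.
Adding the constant: 0 - 5 = -5. Limit = -5.

Final answer: -5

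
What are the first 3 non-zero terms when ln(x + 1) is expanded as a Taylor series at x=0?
x^3/3 - x^2/2 + x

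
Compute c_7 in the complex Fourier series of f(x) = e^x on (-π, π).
Compute the real Fourier coefficients first: a_7 = (1 - e^(2·π))·e^(-π)/(50·π), b_7 = (-7 + 7·e^(2·π))·e^(-π)/(50·π).
Then c_7 = (a_7 − i·b_7)/2 = -e^(π)/(100·π) + e^(-π)/(100·π) - 7·i·e^(π)/(100·π) + 7·i·e^(-π)/(100·π).

Final answer: -e^(π)/(100·π) + e^(-π)/(100·π) - 7·i·e^(π)/(100·π) + 7·i·e^(-π)/(100·π)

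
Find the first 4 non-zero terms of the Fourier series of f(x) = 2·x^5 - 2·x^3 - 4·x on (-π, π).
(-84·π^2 + 4·π^4 + 496)·sin(x) + (-2·π^4 - 14 + 12·π^2)·sin(2·x) + (-116·π^2/27 + 16/81 + 4·π^4/3)·sin(3·x) + (-π^4 + 37/32 + 9·π^2/4)·sin(4·x)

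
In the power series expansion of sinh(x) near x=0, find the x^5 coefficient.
Expand to order 5: sinh(x) = x^5/120 + x^3/6 + x + O(x^6).
The coefficient of x^5 is 1/120.

Final answer: 1/120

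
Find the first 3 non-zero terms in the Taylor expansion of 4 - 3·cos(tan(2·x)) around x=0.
14·x^4 + 6·x^2 + 1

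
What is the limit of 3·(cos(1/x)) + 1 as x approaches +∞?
Evaluate the dominant behaviour as x → +∞; each term tends to a finite value or vanishes.
Limit = 4.

Final answer: 4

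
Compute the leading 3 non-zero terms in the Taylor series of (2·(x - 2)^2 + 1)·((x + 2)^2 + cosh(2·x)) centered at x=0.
5·x^2 - 4·x + 45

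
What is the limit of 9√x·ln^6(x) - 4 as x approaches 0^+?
The product is a 0·∞ indeterminate form at x → 0⁺.
Rewrite the product as 9·ln^6(x) / x^(-1/2) and apply L'Hôpital, or use the standard hierarchy x^(-1/2) ≫ |ln x|^6 as x → 0⁺.
The indeterminate product → 0, so the limit = -4.

Final answer: -4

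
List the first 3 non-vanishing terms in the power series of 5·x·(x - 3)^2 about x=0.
5·x^3 - 30·x^2 + 45·x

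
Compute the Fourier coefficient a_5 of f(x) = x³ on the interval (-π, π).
a_5 = (1/π) ∫_{-π}^{π} f(x)·cos(5x) dx.
Evaluate the integral (use parity and integration by parts as needed): a_5 = 0.

Final answer: 0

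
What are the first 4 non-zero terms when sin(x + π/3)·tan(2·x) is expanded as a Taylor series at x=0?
7·x^4/6 + 5·√(3)·x^3/6 + x^2 + √(3)·x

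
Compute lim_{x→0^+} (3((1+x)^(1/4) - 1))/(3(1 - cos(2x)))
Both numerator and denominator → 0 as x → 0^+; this is a 0/0 indeterminate form.
Expand each to leading order near x = 0: numerator ~ 3·x/4, denominator ~ 6·x^2.
The limit of the ratio is ∞.

Final answer: ∞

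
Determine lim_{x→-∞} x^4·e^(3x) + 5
The product is a 0·∞ indeterminate form at x → -∞.
Rewrite the product as x^4 / e^(-3x) (an ∞/∞ form) and apply L'Hôpital, or use the standard hierarchy e^(3|x|) ≫ |x^4| as x → -∞.
The indeterminate product → 0, so the limit = 5.

Final answer: 5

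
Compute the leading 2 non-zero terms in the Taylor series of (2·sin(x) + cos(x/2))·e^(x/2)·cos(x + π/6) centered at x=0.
x·(-1/2 + 5·√(3)/4) + √(3)/2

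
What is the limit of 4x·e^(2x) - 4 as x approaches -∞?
The product is a 0·∞ indeterminate form at x → -∞.
Rewrite the product as 4x / e^(-2x) (an ∞/∞ form) and apply L'Hôpital, or use the standard hierarchy e^(2|x|) ≫ |x| as x → -∞.
The indeterminate product → 0, so the limit = -4.

Final answer: -4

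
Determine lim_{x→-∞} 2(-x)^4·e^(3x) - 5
The product is a 0·∞ indeterminate form at x → -∞.
Rewrite the product as 2(-x)^4 / e^(-3x) (an ∞/∞ form) and apply L'Hôpital, or use the standard hierarchy e^(3|x|) ≫ |(-x)^4| as x → -∞.
The indeterminate product → 0, so the limit = -5.

Final answer: -5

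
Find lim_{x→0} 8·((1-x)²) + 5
Direct substitution at x = 0 gives 13.

Final answer: 13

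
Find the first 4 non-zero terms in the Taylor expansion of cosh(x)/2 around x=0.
x^6/1440 + x^4/48 + x^2/4 + 1/2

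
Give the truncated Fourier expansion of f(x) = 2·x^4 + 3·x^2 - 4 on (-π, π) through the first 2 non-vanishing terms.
(84 - 16·π^2)·cos(x) - 4 + π^2 + 2·π^4/5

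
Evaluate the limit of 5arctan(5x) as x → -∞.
Evaluate the dominant behaviour as x → -∞; each term tends to a finite value or vanishes.
Limit = -5·π/2.

Final answer: -5·π/2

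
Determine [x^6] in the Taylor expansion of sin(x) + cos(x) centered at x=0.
Expand to order 6: sin(x) + cos(x) = -x^6/720 + x^5/120 + x^4/24 - x^3/6 - x^2/2 + x + 1 + O(x^7).
The coefficient of x^6 is -1/720.

Final answer: -1/720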